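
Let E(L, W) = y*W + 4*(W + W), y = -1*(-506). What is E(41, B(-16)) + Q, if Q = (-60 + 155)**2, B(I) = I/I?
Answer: 9539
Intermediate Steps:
B(I) = 1
y = 506
E(L, W) = 514*W (E(L, W) = 506*W + 4*(W + W) = 506*W + 4*(2*W) = 506*W + 8*W = 514*W)
Q = 9025 (Q = 95**2 = 9025)
E(41, B(-16)) + Q = 514*1 + 9025 = 514 + 9025 = 9539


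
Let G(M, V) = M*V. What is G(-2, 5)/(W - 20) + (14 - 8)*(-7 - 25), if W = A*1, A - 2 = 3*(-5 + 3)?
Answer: -2299/12 ≈ -191.58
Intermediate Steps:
A = -4 (A = 2 + 3*(-5 + 3) = 2 + 3*(-2) = 2 - 6 = -4)
W = -4 (W = -4*1 = -4)
G(-2, 5)/(W - 20) + (14 - 8)*(-7 - 25) = (-2*5)/(-4 - 20) + (14 - 8)*(-7 - 25) = -10/(-24) + 6*(-32) = -10*(-1/24) - 192 = 5/12 - 192 = -2299/12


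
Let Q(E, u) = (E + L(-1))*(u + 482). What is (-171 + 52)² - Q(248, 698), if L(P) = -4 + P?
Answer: -272579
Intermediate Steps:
Q(E, u) = (-5 + E)*(482 + u) (Q(E, u) = (E + (-4 - 1))*(u + 482) = (E - 5)*(482 + u) = (-5 + E)*(482 + u))
(-171 + 52)² - Q(248, 698) = (-171 + 52)² - (-2410 - 5*698 + 482*248 + 248*698) = (-119)² - (-2410 - 3490 + 119536 + 173104) = 14161 - 1*286740 = 14161 - 286740 = -272579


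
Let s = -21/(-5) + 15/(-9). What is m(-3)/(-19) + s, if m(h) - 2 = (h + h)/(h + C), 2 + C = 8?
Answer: 38/15 ≈ 2.5333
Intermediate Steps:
C = 6 (C = -2 + 8 = 6)
m(h) = 2 + 2*h/(6 + h) (m(h) = 2 + (h + h)/(h + 6) = 2 + (2*h)/(6 + h) = 2 + 2*h/(6 + h))
s = 38/15 (s = -21*(-⅕) + 15*(-⅑) = 21/5 - 5/3 = 38/15 ≈ 2.5333)
m(-3)/(-19) + s = (4*(3 - 3)/(6 - 3))/(-19) + 38/15 = -4*0/(19*3) + 38/15 = -1/19*0 + 38/15 = 0 + 38/15 = 38/15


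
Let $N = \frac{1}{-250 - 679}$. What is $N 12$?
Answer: $- \frac{12}{929} \approx -0.012917$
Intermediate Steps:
$N = - \frac{1}{929}$ ($N = \frac{1}{-929} = - \frac{1}{929} \approx -0.0010764$)
$N 12 = \left(- \frac{1}{929}\right) 12 = - \frac{12}{929}$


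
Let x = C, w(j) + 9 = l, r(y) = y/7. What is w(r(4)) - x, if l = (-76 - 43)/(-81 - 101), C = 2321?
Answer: -60563/26 ≈ -2329.3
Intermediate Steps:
r(y) = y/7 (r(y) = y*(⅐) = y/7)
l = 17/26 (l = -119/(-182) = -119*(-1/182) = 17/26 ≈ 0.65385)
w(j) = -217/26 (w(j) = -9 + 17/26 = -217/26)
x = 2321
w(r(4)) - x = -217/26 - 1*2321 = -217/26 - 2321 = -60563/26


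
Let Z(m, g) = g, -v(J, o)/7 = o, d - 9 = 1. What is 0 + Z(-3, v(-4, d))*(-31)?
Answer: 2170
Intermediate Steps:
d = 10 (d = 9 + 1 = 10)
v(J, o) = -7*o
0 + Z(-3, v(-4, d))*(-31) = 0 - 7*10*(-31) = 0 - 70*(-31) = 0 + 2170 = 2170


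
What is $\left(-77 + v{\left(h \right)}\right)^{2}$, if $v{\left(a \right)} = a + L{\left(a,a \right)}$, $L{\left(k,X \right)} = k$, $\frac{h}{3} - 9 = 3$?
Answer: $25$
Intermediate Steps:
$h = 36$ ($h = 27 + 3 \cdot 3 = 27 + 9 = 36$)
$v{\left(a \right)} = 2 a$ ($v{\left(a \right)} = a + a = 2 a$)
$\left(-77 + v{\left(h \right)}\right)^{2} = \left(-77 + 2 \cdot 36\right)^{2} = \left(-77 + 72\right)^{2} = \left(-5\right)^{2} = 25$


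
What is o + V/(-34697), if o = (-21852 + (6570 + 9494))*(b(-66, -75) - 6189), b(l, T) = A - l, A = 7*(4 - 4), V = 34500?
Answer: 1229659008528/34697 ≈ 3.5440e+7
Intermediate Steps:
A = 0 (A = 7*0 = 0)
b(l, T) = -l (b(l, T) = 0 - l = -l)
o = 35439924 (o = (-21852 + (6570 + 9494))*(-1*(-66) - 6189) = (-21852 + 16064)*(66 - 6189) = -5788*(-6123) = 35439924)
o + V/(-34697) = 35439924 + 34500/(-34697) = 35439924 + 34500*(-1/34697) = 35439924 - 34500/34697 = 1229659008528/34697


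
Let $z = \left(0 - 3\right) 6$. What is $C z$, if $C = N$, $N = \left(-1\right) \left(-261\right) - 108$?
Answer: $-2754$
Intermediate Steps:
$N = 153$ ($N = 261 - 108 = 153$)
$C = 153$
$z = -18$ ($z = \left(-3\right) 6 = -18$)
$C z = 153 \left(-18\right) = -2754$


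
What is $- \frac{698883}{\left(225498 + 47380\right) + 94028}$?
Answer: $- \frac{232961}{122302} \approx -1.9048$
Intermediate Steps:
$- \frac{698883}{\left(225498 + 47380\right) + 94028} = - \frac{698883}{272878 + 94028} = - \frac{698883}{366906} = \left(-698883\right) \frac{1}{366906} = - \frac{232961}{122302}$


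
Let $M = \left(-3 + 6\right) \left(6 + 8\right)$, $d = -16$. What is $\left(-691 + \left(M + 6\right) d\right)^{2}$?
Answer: $2128681$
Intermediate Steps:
$M = 42$ ($M = 3 \cdot 14 = 42$)
$\left(-691 + \left(M + 6\right) d\right)^{2} = \left(-691 + \left(42 + 6\right) \left(-16\right)\right)^{2} = \left(-691 + 48 \left(-16\right)\right)^{2} = \left(-691 - 768\right)^{2} = \left(-1459\right)^{2} = 2128681$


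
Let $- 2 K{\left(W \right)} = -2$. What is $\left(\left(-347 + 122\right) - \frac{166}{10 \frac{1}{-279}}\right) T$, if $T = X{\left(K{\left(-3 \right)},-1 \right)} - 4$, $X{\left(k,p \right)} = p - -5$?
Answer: $0$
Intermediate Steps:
$K{\left(W \right)} = 1$ ($K{\left(W \right)} = \left(- \frac{1}{2}\right) \left(-2\right) = 1$)
$X{\left(k,p \right)} = 5 + p$ ($X{\left(k,p \right)} = p + 5 = 5 + p$)
$T = 0$ ($T = \left(5 - 1\right) - 4 = 4 - 4 = 0$)
$\left(\left(-347 + 122\right) - \frac{166}{10 \frac{1}{-279}}\right) T = \left(\left(-347 + 122\right) - \frac{166}{10 \frac{1}{-279}}\right) 0 = \left(-225 - \frac{166}{10 \left(- \frac{1}{279}\right)}\right) 0 = \left(-225 - \frac{166}{- \frac{10}{279}}\right) 0 = \left(-225 - - \frac{23157}{5}\right) 0 = \left(-225 + \frac{23157}{5}\right) 0 = \frac{22032}{5} \cdot 0 = 0$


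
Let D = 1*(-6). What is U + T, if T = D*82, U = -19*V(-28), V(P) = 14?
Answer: -758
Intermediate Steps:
D = -6
U = -266 (U = -19*14 = -266)
T = -492 (T = -6*82 = -492)
U + T = -266 - 492 = -758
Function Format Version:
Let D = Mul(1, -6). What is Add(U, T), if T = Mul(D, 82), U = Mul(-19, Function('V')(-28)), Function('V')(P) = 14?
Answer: -758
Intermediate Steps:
D = -6
U = -266 (U = Mul(-19, 14) = -266)
T = -492 (T = Mul(-6, 82) = -492)
Add(U, T) = Add(-266, -492) = -758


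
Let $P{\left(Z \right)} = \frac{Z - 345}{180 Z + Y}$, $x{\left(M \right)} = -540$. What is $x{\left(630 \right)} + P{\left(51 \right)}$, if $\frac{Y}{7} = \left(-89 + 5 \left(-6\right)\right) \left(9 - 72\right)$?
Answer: $- \frac{11098718}{20553} \approx -540.0$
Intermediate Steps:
$Y = 52479$ ($Y = 7 \left(-89 + 5 \left(-6\right)\right) \left(9 - 72\right) = 7 \left(-89 - 30\right) \left(-63\right) = 7 \left(\left(-119\right) \left(-63\right)\right) = 7 \cdot 7497 = 52479$)
$P{\left(Z \right)} = \frac{-345 + Z}{52479 + 180 Z}$ ($P{\left(Z \right)} = \frac{Z - 345}{180 Z + 52479} = \frac{-345 + Z}{52479 + 180 Z}$)
$x{\left(630 \right)} + P{\left(51 \right)} = -540 + \frac{-345 + 51}{9 \left(5831 + 20 \cdot 51\right)} = -540 + \frac{1}{9} \frac{1}{5831 + 1020} \left(-294\right) = -540 + \frac{1}{9} \cdot \frac{1}{6851} \left(-294\right) = -540 - \frac{98}{20553} = - \frac{11098718}{20553}$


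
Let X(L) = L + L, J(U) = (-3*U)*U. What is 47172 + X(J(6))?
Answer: 46956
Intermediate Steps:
J(U) = -3*U²
X(L) = 2*L
47172 + X(J(6)) = 47172 + 2*(-3*6²) = 47172 + 2*(-3*36) = 47172 + 2*(-108) = 47172 - 216 = 46956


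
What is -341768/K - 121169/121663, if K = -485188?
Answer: -4302306147/14757356911 ≈ -0.29154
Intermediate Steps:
-341768/K - 121169/121663 = -341768/(-485188) - 121169/121663 = -341768*(-1/485188) - 121169*1/121663 = 85442/121297 - 121169/121663 = -4302306147/14757356911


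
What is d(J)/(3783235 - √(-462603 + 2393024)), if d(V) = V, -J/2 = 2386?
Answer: -4513399355/3578216283701 - 1193*√1930421/3578216283701 ≈ -0.0012618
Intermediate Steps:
J = -4772 (J = -2*2386 = -4772)
d(J)/(3783235 - √(-462603 + 2393024)) = -4772/(3783235 - √(-462603 + 2393024)) = -4772/(3783235 - √1930421)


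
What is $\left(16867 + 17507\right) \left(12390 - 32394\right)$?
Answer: $-687617496$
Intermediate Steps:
$\left(16867 + 17507\right) \left(12390 - 32394\right) = 34374 \left(-20004\right) = -687617496$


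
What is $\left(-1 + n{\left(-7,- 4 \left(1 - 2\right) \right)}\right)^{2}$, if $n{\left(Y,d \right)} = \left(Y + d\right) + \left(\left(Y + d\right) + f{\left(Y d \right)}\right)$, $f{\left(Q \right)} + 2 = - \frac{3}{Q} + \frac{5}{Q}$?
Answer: $\frac{16129}{196} \approx 82.291$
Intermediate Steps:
$f{\left(Q \right)} = -2 + \frac{2}{Q}$ ($f{\left(Q \right)} = -2 + \left(- \frac{3}{Q} + \frac{5}{Q}\right) = -2 + \frac{2}{Q}$)
$n{\left(Y,d \right)} = -2 + 2 Y + 2 d + \frac{2}{Y d}$ ($n{\left(Y,d \right)} = \left(Y + d\right) - \left(2 - Y - d - 2 \frac{1}{Y d}\right) = \left(Y + d\right) - \left(2 - Y - d - \frac{2}{Y d}\right) = \left(Y + d\right) + \left(-2 + Y + d + \frac{2}{Y d}\right) = -2 + 2 Y + 2 d + \frac{2}{Y d}$)
$\left(-1 + n{\left(-7,- 4 \left(1 - 2\right) \right)}\right)^{2} = \left(-1 + \left(-2 + 2 \left(-7\right) + 2 \left(- 4 \left(1 - 2\right)\right) + \frac{2}{\left(-7\right) \left(- 4 \left(1 - 2\right)\right)}\right)\right)^{2} = \left(-1 + \left(-2 - 14 + 2 \left(\left(-4\right) \left(-1\right)\right) + 2 \left(- \frac{1}{7}\right) \frac{1}{\left(-4\right) \left(-1\right)}\right)\right)^{2} = \left(-1 + \left(-2 - 14 + 2 \cdot 4 + 2 \left(- \frac{1}{7}\right) \frac{1}{4}\right)\right)^{2} = \left(-1 + \left(-2 - 14 + 8 + 2 \left(- \frac{1}{7}\right) \frac{1}{4}\right)\right)^{2} = \left(-1 - \frac{113}{14}\right)^{2} = \left(- \frac{127}{14}\right)^{2} = \frac{16129}{196}$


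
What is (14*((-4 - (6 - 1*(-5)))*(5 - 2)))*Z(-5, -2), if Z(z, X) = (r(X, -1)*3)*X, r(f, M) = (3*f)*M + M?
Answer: 18900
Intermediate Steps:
r(f, M) = M + 3*M*f (r(f, M) = 3*M*f + M = M + 3*M*f)
Z(z, X) = X*(-3 - 9*X) (Z(z, X) = (-(1 + 3*X)*3)*X = ((-1 - 3*X)*3)*X = (-3 - 9*X)*X = X*(-3 - 9*X))
(14*((-4 - (6 - 1*(-5)))*(5 - 2)))*Z(-5, -2) = (14*((-4 - (6 - 1*(-5)))*(5 - 2)))*(-3*(-2)*(1 + 3*(-2))) = (14*((-4 - (6 + 5))*3))*(-3*(-2)*(1 - 6)) = (14*((-4 - 1*11)*3))*(-3*(-2)*(-5)) = (14*((-4 - 11)*3))*(-30) = (14*(-15*3))*(-30) = (14*(-45))*(-30) = -630*(-30) = 18900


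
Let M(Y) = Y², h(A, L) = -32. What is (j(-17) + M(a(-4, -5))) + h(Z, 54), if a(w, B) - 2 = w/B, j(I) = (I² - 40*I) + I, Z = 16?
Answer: 23196/25 ≈ 927.84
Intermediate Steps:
j(I) = I² - 39*I
a(w, B) = 2 + w/B
(j(-17) + M(a(-4, -5))) + h(Z, 54) = (-17*(-39 - 17) + (2 - 4/(-5))²) - 32 = (-17*(-56) + (2 - 4*(-⅕))²) - 32 = (952 + (2 + ⅘)²) - 32 = (952 + (14/5)²) - 32 = (952 + 196/25) - 32 = 23996/25 - 32 = 23196/25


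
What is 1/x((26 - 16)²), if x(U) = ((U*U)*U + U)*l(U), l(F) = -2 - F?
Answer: -1/102010200 ≈ -9.8029e-9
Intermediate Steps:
x(U) = (-2 - U)*(U + U³) (x(U) = ((U*U)*U + U)*(-2 - U) = (U²*U + U)*(-2 - U) = (U³ + U)*(-2 - U) = (U + U³)*(-2 - U) = (-2 - U)*(U + U³))
1/x((26 - 16)²) = 1/(-(26 - 16)²*(1 + ((26 - 16)²)²)*(2 + (26 - 16)²)) = 1/(-1*10²*(1 + (10²)²)*(2 + 10²)) = 1/(-1*100*(1 + 100²)*(2 + 100)) = 1/(-1*100*(1 + 10000)*102) = 1/(-1*100*10001*102) = 1/(-102010200) = -1/102010200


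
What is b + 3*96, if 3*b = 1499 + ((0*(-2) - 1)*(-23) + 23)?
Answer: 803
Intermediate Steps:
b = 515 (b = (1499 + ((0*(-2) - 1)*(-23) + 23))/3 = (1499 + ((0 - 1)*(-23) + 23))/3 = (1499 + (-1*(-23) + 23))/3 = (1499 + (23 + 23))/3 = (1499 + 46)/3 = (⅓)*1545 = 515)
b + 3*96 = 515 + 3*96 = 515 + 288 = 803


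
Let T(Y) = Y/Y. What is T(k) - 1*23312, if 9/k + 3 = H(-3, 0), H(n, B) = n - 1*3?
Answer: -23311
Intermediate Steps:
H(n, B) = -3 + n (H(n, B) = n - 3 = -3 + n)
k = -1 (k = 9/(-3 + (-3 - 3)) = 9/(-3 - 6) = 9/(-9) = 9*(-1/9) = -1)
T(Y) = 1
T(k) - 1*23312 = 1 - 1*23312 = 1 - 23312 = -23311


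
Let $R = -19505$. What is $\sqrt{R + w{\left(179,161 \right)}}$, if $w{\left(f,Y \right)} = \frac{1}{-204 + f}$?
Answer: $\frac{i \sqrt{487626}}{5} \approx 139.66 i$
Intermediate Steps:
$\sqrt{R + w{\left(179,161 \right)}} = \sqrt{-19505 + \frac{1}{-204 + 179}} = \sqrt{-19505 + \frac{1}{-25}} = \sqrt{-19505 - \frac{1}{25}} = \sqrt{- \frac{487626}{25}} = \frac{i \sqrt{487626}}{5}$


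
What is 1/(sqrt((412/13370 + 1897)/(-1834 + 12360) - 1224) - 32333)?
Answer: -73392061330/2372988296908109 - I*sqrt(6059642760626128590)/73562637204151379 ≈ -3.0928e-5 - 3.3463e-8*I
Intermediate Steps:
1/(sqrt((412/13370 + 1897)/(-1834 + 12360) - 1224) - 32333) = 1/(sqrt((412*(1/13370) + 1897)/10526 - 1224) - 32333) = 1/(sqrt((206/6685 + 1897)*(1/10526) - 1224) - 32333) = 1/(sqrt((12681651/6685)*(1/10526) - 1224) - 32333) = 1/(sqrt(12681651/70366310 - 1224) - 32333) = 1/(sqrt(-86115681789/70366310) - 32333) = 1/(I*sqrt(6059642760626128590)/70366310 - 32333) = 1/(-32333 + I*sqrt(6059642760626128590)/70366310)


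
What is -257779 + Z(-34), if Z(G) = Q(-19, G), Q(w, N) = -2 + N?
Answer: -257815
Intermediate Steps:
Z(G) = -2 + G
-257779 + Z(-34) = -257779 + (-2 - 34) = -257779 - 36 = -257815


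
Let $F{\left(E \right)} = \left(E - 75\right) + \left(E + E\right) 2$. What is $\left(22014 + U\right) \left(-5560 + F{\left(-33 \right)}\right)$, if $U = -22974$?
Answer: $5568000$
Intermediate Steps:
$F{\left(E \right)} = -75 + 5 E$ ($F{\left(E \right)} = \left(-75 + E\right) + 2 E 2 = \left(-75 + E\right) + 4 E = -75 + 5 E$)
$\left(22014 + U\right) \left(-5560 + F{\left(-33 \right)}\right) = \left(22014 - 22974\right) \left(-5560 + \left(-75 + 5 \left(-33\right)\right)\right) = - 960 \left(-5560 - 240\right) = \left(-960\right) \left(-5800\right) = 5568000$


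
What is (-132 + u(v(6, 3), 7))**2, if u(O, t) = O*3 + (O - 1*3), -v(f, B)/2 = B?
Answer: 25281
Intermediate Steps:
v(f, B) = -2*B
u(O, t) = -3 + 4*O (u(O, t) = 3*O + (O - 3) = 3*O + (-3 + O) = -3 + 4*O)
(-132 + u(v(6, 3), 7))**2 = (-132 + (-3 + 4*(-2*3)))**2 = (-132 + (-3 + 4*(-6)))**2 = (-132 + (-3 - 24))**2 = (-132 - 27)**2 = (-159)**2 = 25281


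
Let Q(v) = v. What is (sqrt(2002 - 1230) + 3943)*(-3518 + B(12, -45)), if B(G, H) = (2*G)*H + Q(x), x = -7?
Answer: -18157515 - 9210*sqrt(193) ≈ -1.8285e+7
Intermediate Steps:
B(G, H) = -7 + 2*G*H (B(G, H) = (2*G)*H - 7 = 2*G*H - 7 = -7 + 2*G*H)
(sqrt(2002 - 1230) + 3943)*(-3518 + B(12, -45)) = (sqrt(2002 - 1230) + 3943)*(-3518 + (-7 + 2*12*(-45))) = (sqrt(772) + 3943)*(-3518 + (-7 - 1080)) = (2*sqrt(193) + 3943)*(-3518 - 1087) = (3943 + 2*sqrt(193))*(-4605) = -18157515 - 9210*sqrt(193)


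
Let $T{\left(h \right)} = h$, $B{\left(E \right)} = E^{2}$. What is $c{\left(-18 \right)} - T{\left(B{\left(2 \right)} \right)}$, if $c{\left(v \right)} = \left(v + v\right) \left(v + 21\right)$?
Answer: $-112$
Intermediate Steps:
$c{\left(v \right)} = 2 v \left(21 + v\right)$
$c{\left(-18 \right)} - T{\left(B{\left(2 \right)} \right)} = 2 \left(-18\right) \left(21 - 18\right) - 2^{2} = 2 \left(-18\right) 3 - 4 = -108 - 4 = -112$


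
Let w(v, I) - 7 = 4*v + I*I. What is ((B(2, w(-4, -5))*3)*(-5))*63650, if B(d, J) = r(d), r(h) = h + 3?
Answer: -4773750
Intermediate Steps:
w(v, I) = 7 + I² + 4*v (w(v, I) = 7 + (4*v + I*I) = 7 + (4*v + I²) = 7 + (I² + 4*v) = 7 + I² + 4*v)
r(h) = 3 + h
B(d, J) = 3 + d
((B(2, w(-4, -5))*3)*(-5))*63650 = (((3 + 2)*3)*(-5))*63650 = ((5*3)*(-5))*63650 = (15*(-5))*63650 = -75*63650 = -4773750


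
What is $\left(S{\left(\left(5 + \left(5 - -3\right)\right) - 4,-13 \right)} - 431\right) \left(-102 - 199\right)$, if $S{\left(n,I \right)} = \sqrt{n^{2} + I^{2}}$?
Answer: $129731 - 1505 \sqrt{10} \approx 1.2497 \cdot 10^{5}$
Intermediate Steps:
$S{\left(n,I \right)} = \sqrt{I^{2} + n^{2}}$
$\left(S{\left(\left(5 + \left(5 - -3\right)\right) - 4,-13 \right)} - 431\right) \left(-102 - 199\right) = \left(\sqrt{\left(-13\right)^{2} + \left(\left(5 + \left(5 - -3\right)\right) - 4\right)^{2}} - 431\right) \left(-102 - 199\right) = \left(\sqrt{169 + \left(\left(5 + \left(5 + 3\right)\right) - 4\right)^{2}} - 431\right) \left(-102 - 199\right) = \left(\sqrt{169 + \left(\left(5 + 8\right) - 4\right)^{2}} - 431\right) \left(-301\right) = \left(\sqrt{169 + \left(13 - 4\right)^{2}} - 431\right) \left(-301\right) = \left(\sqrt{169 + 9^{2}} - 431\right) \left(-301\right) = \left(\sqrt{169 + 81} - 431\right) \left(-301\right) = \left(\sqrt{250} - 431\right) \left(-301\right) = \left(5 \sqrt{10} - 431\right) \left(-301\right) = \left(-431 + 5 \sqrt{10}\right) \left(-301\right) = 129731 - 1505 \sqrt{10}$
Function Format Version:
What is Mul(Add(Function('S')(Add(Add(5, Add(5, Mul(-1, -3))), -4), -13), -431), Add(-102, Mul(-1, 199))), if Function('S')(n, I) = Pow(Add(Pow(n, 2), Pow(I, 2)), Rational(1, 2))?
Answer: Add(129731, Mul(-1505, Pow(10, Rational(1, 2)))) ≈ 1.2497e+5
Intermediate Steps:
Function('S')(n, I) = Pow(Add(Pow(I, 2), Pow(n, 2)), Rational(1, 2))
Mul(Add(Function('S')(Add(Add(5, Add(5, Mul(-1, -3))), -4), -13), -431), Add(-102, Mul(-1, 199))) = Mul(Add(Pow(Add(Pow(-13, 2), Pow(Add(Add(5, Add(5, Mul(-1, -3))), -4), 2)), Rational(1, 2)), -431), Add(-102, Mul(-1, 199))) = Mul(Add(Pow(Add(169, Pow(Add(Add(5, Add(5, 3)), -4), 2)), Rational(1, 2)), -431), Add(-102, -199)) = Mul(Add(Pow(Add(169, Pow(Add(Add(5, 8), -4), 2)), Rational(1, 2)), -431), -301) = Mul(Add(Pow(Add(169, Pow(Add(13, -4), 2)), Rational(1, 2)), -431), -301) = Mul(Add(Pow(Add(169, Pow(9, 2)), Rational(1, 2)), -431), -301) = Mul(Add(Pow(Add(169, 81), Rational(1, 2)), -431), -301) = Mul(Add(Pow(250, Rational(1, 2)), -431), -301) = Mul(Add(Mul(5, Pow(10, Rational(1, 2))), -431), -301) = Mul(Add(-431, Mul(5, Pow(10, Rational(1, 2)))), -301) = Add(129731, Mul(-1505, Pow(10, Rational(1, 2))))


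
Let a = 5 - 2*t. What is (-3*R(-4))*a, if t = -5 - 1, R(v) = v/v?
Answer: -51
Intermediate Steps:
R(v) = 1
t = -6
a = 17 (a = 5 - 2*(-6) = 5 + 12 = 17)
(-3*R(-4))*a = -3*1*17 = -3*17 = -51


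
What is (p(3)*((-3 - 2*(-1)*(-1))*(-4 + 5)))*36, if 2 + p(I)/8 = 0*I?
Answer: 2880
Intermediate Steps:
p(I) = -16 (p(I) = -16 + 8*(0*I) = -16 + 8*0 = -16 + 0 = -16)
(p(3)*((-3 - 2*(-1)*(-1))*(-4 + 5)))*36 = -16*(-3 - 2*(-1)*(-1))*(-4 + 5)*36 = -16*(-3 + 2*(-1))*36 = -16*(-3 - 2)*36 = -(-80)*36 = -16*(-5)*36 = 80*36 = 2880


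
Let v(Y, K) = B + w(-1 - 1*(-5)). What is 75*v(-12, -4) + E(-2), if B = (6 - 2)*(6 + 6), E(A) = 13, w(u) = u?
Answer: 3913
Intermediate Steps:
B = 48 (B = 4*12 = 48)
v(Y, K) = 52 (v(Y, K) = 48 + (-1 - 1*(-5)) = 48 + (-1 + 5) = 48 + 4 = 52)
75*v(-12, -4) + E(-2) = 75*52 + 13 = 3900 + 13 = 3913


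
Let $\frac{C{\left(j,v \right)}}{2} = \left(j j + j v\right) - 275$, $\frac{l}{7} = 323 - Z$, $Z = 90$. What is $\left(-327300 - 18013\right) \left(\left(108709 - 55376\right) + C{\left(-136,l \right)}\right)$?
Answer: $122191422241$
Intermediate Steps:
$l = 1631$ ($l = 7 \left(323 - 90\right) = 7 \cdot 233 = 1631$)
$C{\left(j,v \right)} = -550 + 2 j^{2} + 2 j v$ ($C{\left(j,v \right)} = 2 \left(\left(j j + j v\right) - 275\right) = 2 \left(\left(j^{2} + j v\right) - 275\right) = 2 \left(-275 + j^{2} + j v\right) = -550 + 2 j^{2} + 2 j v$)
$\left(-327300 - 18013\right) \left(\left(108709 - 55376\right) + C{\left(-136,l \right)}\right) = \left(-327300 - 18013\right) \left(\left(108709 - 55376\right) + \left(-550 + 2 \left(-136\right)^{2} + 2 \left(-136\right) 1631\right)\right) = - 345313 \left(53333 - 407190\right) = \left(-345313\right) \left(-353857\right) = 122191422241$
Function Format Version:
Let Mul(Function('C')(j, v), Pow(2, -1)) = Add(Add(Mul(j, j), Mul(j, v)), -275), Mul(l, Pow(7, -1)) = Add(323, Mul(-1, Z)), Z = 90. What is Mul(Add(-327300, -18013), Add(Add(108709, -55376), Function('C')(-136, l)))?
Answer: 122191422241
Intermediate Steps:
l = 1631 (l = Mul(7, Add(323, Mul(-1, 90))) = Mul(7, Add(323, -90)) = Mul(7, 233) = 1631)
Function('C')(j, v) = Add(-550, Mul(2, Pow(j, 2)), Mul(2, j, v)) (Function('C')(j, v) = Mul(2, Add(Add(Mul(j, j), Mul(j, v)), -275)) = Mul(2, Add(Add(Pow(j, 2), Mul(j, v)), -275)) = Mul(2, Add(-275, Pow(j, 2), Mul(j, v))) = Add(-550, Mul(2, Pow(j, 2)), Mul(2, j, v)))
Mul(Add(-327300, -18013), Add(Add(108709, -55376), Function('C')(-136, l))) = Mul(Add(-327300, -18013), Add(Add(108709, -55376), Add(-550, Mul(2, Pow(-136, 2)), Mul(2, -136, 1631)))) = Mul(-345313, Add(53333, Add(-550, Mul(2, 18496), -443632))) = Mul(-345313, Add(53333, Add(-550, 36992, -443632))) = Mul(-345313, Add(53333, -407190)) = Mul(-345313, -353857) = 122191422241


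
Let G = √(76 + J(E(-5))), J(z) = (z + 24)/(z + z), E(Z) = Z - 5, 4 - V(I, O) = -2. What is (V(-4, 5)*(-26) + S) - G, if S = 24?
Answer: -132 - √7530/10 ≈ -140.68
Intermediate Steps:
V(I, O) = 6 (V(I, O) = 4 - 1*(-2) = 4 + 2 = 6)
E(Z) = -5 + Z
J(z) = (24 + z)/(2*z) (J(z) = (24 + z)/((2*z)) = (24 + z)*(1/(2*z)) = (24 + z)/(2*z))
G = √7530/10 (G = √(76 + (24 + (-5 - 5))/(2*(-5 - 5))) = √(76 + (½)*(24 - 10)/(-10)) = √(76 + (½)*(-⅒)*14) = √(76 - 7/10) = √(753/10) = √7530/10 ≈ 8.6776)
(V(-4, 5)*(-26) + S) - G = (6*(-26) + 24) - √7530/10 = (-156 + 24) - √7530/10 = -132 - √7530/10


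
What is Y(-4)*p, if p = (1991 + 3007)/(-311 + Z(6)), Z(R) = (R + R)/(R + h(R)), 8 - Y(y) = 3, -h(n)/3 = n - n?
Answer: -8330/103 ≈ -80.874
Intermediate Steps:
h(n) = 0 (h(n) = -3*(n - n) = -3*0 = 0)
Y(y) = 5 (Y(y) = 8 - 1*3 = 8 - 3 = 5)
Z(R) = 2 (Z(R) = (R + R)/(R + 0) = (2*R)/R = 2)
p = -1666/103 (p = (1991 + 3007)/(-311 + 2) = 4998/(-309) = 4998*(-1/309) = -1666/103 ≈ -16.175)
Y(-4)*p = 5*(-1666/103) = -8330/103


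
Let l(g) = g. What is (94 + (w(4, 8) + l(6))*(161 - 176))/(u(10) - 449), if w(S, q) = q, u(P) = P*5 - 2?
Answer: 116/401 ≈ 0.28928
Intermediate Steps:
u(P) = -2 + 5*P (u(P) = 5*P - 2 = -2 + 5*P)
(94 + (w(4, 8) + l(6))*(161 - 176))/(u(10) - 449) = (94 + (8 + 6)*(161 - 176))/((-2 + 5*10) - 449) = (94 + 14*(-15))/((-2 + 50) - 449) = (94 - 210)/(48 - 449) = -116/(-401) = -116*(-1/401) = 116/401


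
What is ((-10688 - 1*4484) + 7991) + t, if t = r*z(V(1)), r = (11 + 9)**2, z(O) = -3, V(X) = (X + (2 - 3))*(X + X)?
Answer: -8381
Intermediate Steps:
V(X) = 2*X*(-1 + X) (V(X) = (X - 1)*(2*X) = (-1 + X)*(2*X) = 2*X*(-1 + X))
r = 400 (r = 20**2 = 400)
t = -1200 (t = 400*(-3) = -1200)
((-10688 - 1*4484) + 7991) + t = ((-10688 - 1*4484) + 7991) - 1200 = ((-10688 - 4484) + 7991) - 1200 = (-15172 + 7991) - 1200 = -7181 - 1200 = -8381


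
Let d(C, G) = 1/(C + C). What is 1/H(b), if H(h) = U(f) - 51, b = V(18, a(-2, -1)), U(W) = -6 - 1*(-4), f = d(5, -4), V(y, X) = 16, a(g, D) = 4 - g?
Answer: -1/53 ≈ -0.018868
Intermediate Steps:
d(C, G) = 1/(2*C)
f = ⅒ (f = (½)/5 = (½)*(⅕) = ⅒ ≈ 0.10000)
U(W) = -2 (U(W) = -6 + 4 = -2)
b = 16
H(h) = -53 (H(h) = -2 - 51 = -53)
1/H(b) = 1/(-53) = -1/53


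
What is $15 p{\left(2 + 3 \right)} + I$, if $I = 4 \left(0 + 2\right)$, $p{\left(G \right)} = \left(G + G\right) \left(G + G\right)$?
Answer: $1508$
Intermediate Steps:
$p{\left(G \right)} = 4 G^{2}$ ($p{\left(G \right)} = 2 G 2 G = 4 G^{2}$)
$I = 8$ ($I = 4 \cdot 2 = 8$)
$15 p{\left(2 + 3 \right)} + I = 15 \cdot 4 \left(2 + 3\right)^{2} + 8 = 15 \cdot 4 \cdot 5^{2} + 8 = 15 \cdot 4 \cdot 25 + 8 = 15 \cdot 100 + 8 = 1500 + 8 = 1508$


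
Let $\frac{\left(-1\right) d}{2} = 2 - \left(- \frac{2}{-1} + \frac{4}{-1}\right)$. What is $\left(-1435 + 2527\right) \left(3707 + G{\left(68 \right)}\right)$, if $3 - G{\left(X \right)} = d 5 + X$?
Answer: $4020744$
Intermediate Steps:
$d = -8$ ($d = - 2 \left(2 - \left(- \frac{2}{-1} + \frac{4}{-1}\right)\right) = - 2 \left(2 - \left(\left(-2\right) \left(-1\right) + 4 \left(-1\right)\right)\right) = - 2 \left(2 - \left(2 - 4\right)\right) = - 2 \left(2 - -2\right) = - 2 \left(2 + 2\right) = \left(-2\right) 4 = -8$)
$G{\left(X \right)} = 43 - X$ ($G{\left(X \right)} = 3 - \left(\left(-8\right) 5 + X\right) = 3 - \left(-40 + X\right) = 43 - X$)
$\left(-1435 + 2527\right) \left(3707 + G{\left(68 \right)}\right) = \left(-1435 + 2527\right) \left(3707 + \left(43 - 68\right)\right) = 1092 \left(3707 + \left(43 - 68\right)\right) = 1092 \left(3707 - 25\right) = 1092 \cdot 3682 = 4020744$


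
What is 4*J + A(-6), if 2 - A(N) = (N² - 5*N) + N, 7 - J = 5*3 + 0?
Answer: -90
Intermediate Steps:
J = -8 (J = 7 - (5*3 + 0) = 7 - (15 + 0) = 7 - 1*15 = 7 - 15 = -8)
A(N) = 2 - N² + 4*N (A(N) = 2 - ((N² - 5*N) + N) = 2 - (N² - 4*N) = 2 + (-N² + 4*N) = 2 - N² + 4*N)
4*J + A(-6) = 4*(-8) + (2 - 1*(-6)² + 4*(-6)) = -32 + (2 - 1*36 - 24) = -32 + (2 - 36 - 24) = -32 - 58 = -90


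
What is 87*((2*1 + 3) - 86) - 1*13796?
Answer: -20843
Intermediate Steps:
87*((2*1 + 3) - 86) - 1*13796 = 87*((2 + 3) - 86) - 13796 = 87*(5 - 86) - 13796 = 87*(-81) - 13796 = -7047 - 13796 = -20843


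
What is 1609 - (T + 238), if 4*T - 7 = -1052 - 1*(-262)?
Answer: 6267/4 ≈ 1566.8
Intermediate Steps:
T = -783/4 (T = 7/4 + (-1052 - 1*(-262))/4 = 7/4 + (-1052 + 262)/4 = 7/4 + (1/4)*(-790) = 7/4 - 395/2 = -783/4 ≈ -195.75)
1609 - (T + 238) = 1609 - (-783/4 + 238) = 1609 - 1*169/4 = 1609 - 169/4 = 6267/4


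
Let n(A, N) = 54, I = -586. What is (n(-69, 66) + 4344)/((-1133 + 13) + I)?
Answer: -2199/853 ≈ -2.5780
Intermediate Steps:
(n(-69, 66) + 4344)/((-1133 + 13) + I) = (54 + 4344)/((-1133 + 13) - 586) = 4398/(-1120 - 586) = 4398/(-1706) = 4398*(-1/1706) = -2199/853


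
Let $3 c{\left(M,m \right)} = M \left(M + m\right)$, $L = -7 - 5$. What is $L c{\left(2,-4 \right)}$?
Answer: $16$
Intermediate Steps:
$L = -12$
$c{\left(M,m \right)} = \frac{M \left(M + m\right)}{3}$
$L c{\left(2,-4 \right)} = - 12 \cdot \frac{1}{3} \cdot 2 \left(2 - 4\right) = - 12 \cdot \frac{1}{3} \cdot 2 \left(-2\right) = \left(-12\right) \left(- \frac{4}{3}\right) = 16$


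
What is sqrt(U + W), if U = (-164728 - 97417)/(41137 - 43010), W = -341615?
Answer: 15*I*sqrt(5324171070)/1873 ≈ 584.36*I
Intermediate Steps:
U = 262145/1873 (U = -262145/(-1873) = -262145*(-1/1873) = 262145/1873 ≈ 139.96)
sqrt(U + W) = sqrt(262145/1873 - 341615) = sqrt(-639582750/1873) = 15*I*sqrt(5324171070)/1873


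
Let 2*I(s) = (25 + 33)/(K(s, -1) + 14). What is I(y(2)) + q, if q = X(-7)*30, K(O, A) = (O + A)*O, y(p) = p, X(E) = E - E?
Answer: 29/16 ≈ 1.8125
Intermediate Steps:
X(E) = 0
K(O, A) = O*(A + O) (K(O, A) = (A + O)*O = O*(A + O))
q = 0 (q = 0*30 = 0)
I(s) = 29/(14 + s*(-1 + s)) (I(s) = ((25 + 33)/(s*(-1 + s) + 14))/2 = (58/(14 + s*(-1 + s)))/2 = 29/(14 + s*(-1 + s)))
I(y(2)) + q = 29/(14 + 2*(-1 + 2)) + 0 = 29/(14 + 2*1) + 0 = 29/(14 + 2) + 0 = 29/16 + 0 = 29/16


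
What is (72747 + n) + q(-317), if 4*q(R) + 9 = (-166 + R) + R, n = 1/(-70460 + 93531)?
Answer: 6694719713/92284 ≈ 72545.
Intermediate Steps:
n = 1/23071 ≈ 4.3344e-5
q(R) = -175/4 + R/2 (q(R) = -9/4 + ((-166 + R) + R)/4 = -9/4 + (-166 + 2*R)/4 = -9/4 + (-83/2 + R/2) = -175/4 + R/2)
(72747 + n) + q(-317) = (72747 + 1/23071) + (-175/4 + (½)*(-317)) = 1678346038/23071 + (-175/4 - 317/2) = 1678346038/23071 - 809/4 = 6694719713/92284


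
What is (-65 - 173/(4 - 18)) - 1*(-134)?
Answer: 1139/14 ≈ 81.357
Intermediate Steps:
(-65 - 173/(4 - 18)) - 1*(-134) = (-65 - 173/(-14)) + 134 = (-65 - 173*(-1)/14) + 134 = (-65 - 1*(-173/14)) + 134 = (-65 + 173/14) + 134 = -737/14 + 134 = 1139/14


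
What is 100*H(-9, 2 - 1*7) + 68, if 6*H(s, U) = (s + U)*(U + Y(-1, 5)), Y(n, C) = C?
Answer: 68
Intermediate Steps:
H(s, U) = (5 + U)*(U + s)/6 (H(s, U) = ((s + U)*(U + 5))/6 = ((U + s)*(5 + U))/6 = ((5 + U)*(U + s))/6 = (5 + U)*(U + s)/6)
100*H(-9, 2 - 1*7) + 68 = 100*((2 - 1*7)**2/6 + 5*(2 - 1*7)/6 + (5/6)*(-9) + (1/6)*(2 - 1*7)*(-9)) + 68 = 100*((2 - 7)**2/6 + 5*(2 - 7)/6 - 15/2 + (1/6)*(2 - 7)*(-9)) + 68 = 100*((1/6)*(-5)**2 + (5/6)*(-5) - 15/2 + (1/6)*(-5)*(-9)) + 68 = 100*((1/6)*25 - 25/6 - 15/2 + 15/2) + 68 = 100*(25/6 - 25/6 - 15/2 + 15/2) + 68 = 100*0 + 68 = 0 + 68 = 68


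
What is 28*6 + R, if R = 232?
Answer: 400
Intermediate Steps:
28*6 + R = 28*6 + 232 = 168 + 232 = 400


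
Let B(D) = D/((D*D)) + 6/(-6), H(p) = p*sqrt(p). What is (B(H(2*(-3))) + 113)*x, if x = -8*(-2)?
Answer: 1792 + 4*I*sqrt(6)/9 ≈ 1792.0 + 1.0887*I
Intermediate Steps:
H(p) = p**(3/2)
B(D) = -1 + 1/D (B(D) = D/(D**2) + 6*(-1/6) = D/D**2 - 1 = 1/D - 1 = -1 + 1/D)
x = 16
(B(H(2*(-3))) + 113)*x = ((1 - (2*(-3))**(3/2))/((2*(-3))**(3/2)) + 113)*16 = ((1 - (-6)**(3/2))/((-6)**(3/2)) + 113)*16 = ((1 - (-6)*I*sqrt(6))/((-6*I*sqrt(6))) + 113)*16 = ((I*sqrt(6)/36)*(1 + 6*I*sqrt(6)) + 113)*16 = (I*sqrt(6)*(1 + 6*I*sqrt(6))/36 + 113)*16 = (113 + I*sqrt(6)*(1 + 6*I*sqrt(6))/36)*16 = 1808 + 4*I*sqrt(6)*(1 + 6*I*sqrt(6))/9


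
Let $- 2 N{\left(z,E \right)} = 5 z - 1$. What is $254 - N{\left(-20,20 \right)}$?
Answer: $\frac{407}{2} \approx 203.5$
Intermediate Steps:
$N{\left(z,E \right)} = \frac{1}{2} - \frac{5 z}{2}$ ($N{\left(z,E \right)} = - \frac{5 z - 1}{2} = - \frac{-1 + 5 z}{2} = \frac{1}{2} - \frac{5 z}{2}$)
$254 - N{\left(-20,20 \right)} = 254 - \left(\frac{1}{2} - -50\right) = 254 - \left(\frac{1}{2} + 50\right) = 254 - \frac{101}{2} = \frac{407}{2}$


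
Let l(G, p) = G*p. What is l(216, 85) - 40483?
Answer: -22123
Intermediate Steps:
l(216, 85) - 40483 = 216*85 - 40483 = 18360 - 40483 = -22123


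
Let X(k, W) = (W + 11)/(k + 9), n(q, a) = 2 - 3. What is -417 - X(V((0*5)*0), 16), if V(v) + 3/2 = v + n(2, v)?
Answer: -5475/13 ≈ -421.15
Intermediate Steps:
n(q, a) = -1
V(v) = -5/2 + v (V(v) = -3/2 + (v - 1) = -3/2 + (-1 + v) = -5/2 + v)
X(k, W) = (11 + W)/(9 + k)
-417 - X(V((0*5)*0), 16) = -417 - (11 + 16)/(9 + (-5/2 + (0*5)*0)) = -417 - 27/(9 + (-5/2 + 0*0)) = -417 - 27/(9 + (-5/2 + 0)) = -417 - 27/(9 - 5/2) = -417 - 27/13/2 = -417 - 2*27/13 = -417 - 1*54/13 = -417 - 54/13 = -5475/13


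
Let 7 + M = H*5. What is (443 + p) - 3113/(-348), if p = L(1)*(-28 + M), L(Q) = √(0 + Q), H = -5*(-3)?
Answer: 171197/348 ≈ 491.95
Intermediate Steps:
H = 15
L(Q) = √Q
M = 68 (M = -7 + 15*5 = -7 + 75 = 68)
p = 40 (p = √1*(-28 + 68) = 1*40 = 40)
(443 + p) - 3113/(-348) = (443 + 40) - 3113/(-348) = 483 - 3113*(-1/348) = 483 + 3113/348 = 171197/348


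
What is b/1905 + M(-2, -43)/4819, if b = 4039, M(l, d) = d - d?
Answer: 4039/1905 ≈ 2.1202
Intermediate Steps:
M(l, d) = 0
b/1905 + M(-2, -43)/4819 = 4039/1905 + 0/4819 = 4039*(1/1905) + 0*(1/4819) = 4039/1905 + 0 = 4039/1905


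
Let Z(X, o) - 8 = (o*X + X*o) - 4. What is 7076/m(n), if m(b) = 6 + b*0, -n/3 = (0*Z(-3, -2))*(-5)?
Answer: 3538/3 ≈ 1179.3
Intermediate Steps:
Z(X, o) = 4 + 2*X*o (Z(X, o) = 8 + ((o*X + X*o) - 4) = 8 + ((X*o + X*o) - 4) = 8 + (2*X*o - 4) = 8 + (-4 + 2*X*o) = 4 + 2*X*o)
n = 0 (n = -3*0*(4 + 2*(-3)*(-2))*(-5) = -3*0*(4 + 12)*(-5) = -3*0*16*(-5) = -0*(-5) = -3*0 = 0)
m(b) = 6 (m(b) = 6 + 0 = 6)
7076/m(n) = 7076/6 = 7076*(⅙) = 3538/3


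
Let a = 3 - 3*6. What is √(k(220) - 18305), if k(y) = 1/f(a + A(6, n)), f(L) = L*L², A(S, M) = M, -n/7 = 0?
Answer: 4*I*√57918165/225 ≈ 135.3*I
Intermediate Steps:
n = 0 (n = -7*0 = 0)
a = -15 (a = 3 - 18 = -15)
f(L) = L³
k(y) = -1/3375 (k(y) = 1/((-15 + 0)³) = 1/((-15)³) = 1/(-3375) = -1/3375)
√(k(220) - 18305) = √(-1/3375 - 18305) = √(-61779376/3375) = 4*I*√57918165/225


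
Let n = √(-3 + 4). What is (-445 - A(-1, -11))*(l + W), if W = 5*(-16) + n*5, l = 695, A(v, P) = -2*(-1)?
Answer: -277140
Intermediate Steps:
n = 1 (n = √1 = 1)
A(v, P) = 2
W = -75 (W = 5*(-16) + 1*5 = -80 + 5 = -75)
(-445 - A(-1, -11))*(l + W) = (-445 - 1*2)*(695 - 75) = (-445 - 2)*620 = -447*620 = -277140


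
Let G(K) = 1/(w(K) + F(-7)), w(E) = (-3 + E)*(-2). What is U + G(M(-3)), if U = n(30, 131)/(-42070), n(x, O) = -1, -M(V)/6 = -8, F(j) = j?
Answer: -41973/4080790 ≈ -0.010286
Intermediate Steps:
M(V) = 48 (M(V) = -6*(-8) = 48)
U = 1/42070 (U = -1/(-42070) = -1*(-1/42070) = 1/42070 ≈ 2.3770e-5)
w(E) = 6 - 2*E
G(K) = 1/(-1 - 2*K) (G(K) = 1/((6 - 2*K) - 7) = 1/(-1 - 2*K))
U + G(M(-3)) = 1/42070 - 1/(1 + 2*48) = 1/42070 - 1/(1 + 96) = 1/42070 - 1/97 = -41973/4080790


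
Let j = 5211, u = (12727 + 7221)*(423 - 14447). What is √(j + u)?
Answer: I*√279745541 ≈ 16726.0*I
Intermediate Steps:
u = -279750752 (u = 19948*(-14024) = -279750752)
√(j + u) = √(5211 - 279750752) = √(-279745541) = I*√279745541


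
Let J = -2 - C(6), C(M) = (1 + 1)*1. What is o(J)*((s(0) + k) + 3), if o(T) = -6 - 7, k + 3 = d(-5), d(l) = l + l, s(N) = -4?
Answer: 182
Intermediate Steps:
d(l) = 2*l
C(M) = 2 (C(M) = 2*1 = 2)
k = -13 (k = -3 + 2*(-5) = -3 - 10 = -13)
J = -4 (J = -2 - 1*2 = -2 - 2 = -4)
o(T) = -13
o(J)*((s(0) + k) + 3) = -13*((-4 - 13) + 3) = -13*(-17 + 3) = -13*(-14) = 182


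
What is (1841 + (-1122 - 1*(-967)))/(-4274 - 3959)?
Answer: -1686/8233 ≈ -0.20479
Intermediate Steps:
(1841 + (-1122 - 1*(-967)))/(-4274 - 3959) = (1841 + (-1122 + 967))/(-8233) = (1841 - 155)*(-1/8233) = 1686*(-1/8233) = -1686/8233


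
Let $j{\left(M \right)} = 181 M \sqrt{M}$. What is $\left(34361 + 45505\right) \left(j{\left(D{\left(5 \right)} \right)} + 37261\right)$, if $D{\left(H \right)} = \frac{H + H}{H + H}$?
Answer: $2990342772$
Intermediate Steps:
$D{\left(H \right)} = 1$ ($D{\left(H \right)} = \frac{2 H}{2 H} = 2 H \frac{1}{2 H} = 1$)
$j{\left(M \right)} = 181 M^{\frac{3}{2}}$
$\left(34361 + 45505\right) \left(j{\left(D{\left(5 \right)} \right)} + 37261\right) = \left(34361 + 45505\right) \left(181 \cdot 1^{\frac{3}{2}} + 37261\right) = 79866 \left(181 \cdot 1 + 37261\right) = 79866 \left(181 + 37261\right) = 79866 \cdot 37442 = 2990342772$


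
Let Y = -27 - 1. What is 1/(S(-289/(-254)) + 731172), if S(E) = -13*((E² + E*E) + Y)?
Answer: 32258/23596802515 ≈ 1.3670e-6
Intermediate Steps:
Y = -28
S(E) = 364 - 26*E² (S(E) = -13*((E² + E*E) - 28) = -13*((E² + E²) - 28) = -13*(2*E² - 28) = -13*(-28 + 2*E²) = 364 - 26*E²)
1/(S(-289/(-254)) + 731172) = 1/((364 - 26*(-289/(-254))²) + 731172) = 1/((364 - 26*(-289*(-1/254))²) + 731172) = 1/((364 - 26*(289/254)²) + 731172) = 1/((364 - 26*83521/64516) + 731172) = 1/((364 - 1085773/32258) + 731172) = 1/(10656139/32258 + 731172) = 1/(23596802515/32258) = 32258/23596802515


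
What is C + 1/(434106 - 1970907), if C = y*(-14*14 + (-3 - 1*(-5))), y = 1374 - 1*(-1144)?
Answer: -750714994093/1536801 ≈ -4.8849e+5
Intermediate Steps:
y = 2518 (y = 1374 + 1144 = 2518)
C = -488492 (C = 2518*(-14*14 + (-3 - 1*(-5))) = 2518*(-196 + (-3 + 5)) = 2518*(-196 + 2) = 2518*(-194) = -488492)
C + 1/(434106 - 1970907) = -488492 + 1/(434106 - 1970907) = -488492 + 1/(-1536801) = -488492 - 1/1536801 = -750714994093/1536801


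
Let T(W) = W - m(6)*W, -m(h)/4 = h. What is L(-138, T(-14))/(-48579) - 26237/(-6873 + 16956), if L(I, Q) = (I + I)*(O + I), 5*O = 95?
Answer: -535244425/163274019 ≈ -3.2782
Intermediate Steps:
O = 19 (O = (⅕)*95 = 19)
m(h) = -4*h
T(W) = 25*W (T(W) = W - (-4*6)*W = W - (-24)*W = W + 24*W = 25*W)
L(I, Q) = 2*I*(19 + I) (L(I, Q) = (I + I)*(19 + I) = (2*I)*(19 + I) = 2*I*(19 + I))
L(-138, T(-14))/(-48579) - 26237/(-6873 + 16956) = (2*(-138)*(19 - 138))/(-48579) - 26237/(-6873 + 16956) = (2*(-138)*(-119))*(-1/48579) - 26237/10083 = 32844*(-1/48579) - 26237*1/10083 = -10948/16193 - 26237/10083 = -535244425/163274019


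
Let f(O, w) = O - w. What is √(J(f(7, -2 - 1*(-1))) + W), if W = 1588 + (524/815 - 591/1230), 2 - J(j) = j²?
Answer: √6816221394710/66830 ≈ 39.066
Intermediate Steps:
J(j) = 2 - j²
W = 106136897/66830 (W = 1588 + (524*(1/815) - 591*1/1230) = 1588 + (524/815 - 197/410) = 1588 + 10857/66830 = 106136897/66830 ≈ 1588.2)
√(J(f(7, -2 - 1*(-1))) + W) = √((2 - (7 - (-2 - 1*(-1)))²) + 106136897/66830) = √((2 - (7 - (-2 + 1))²) + 106136897/66830) = √((2 - (7 - 1*(-1))²) + 106136897/66830) = √((2 - (7 + 1)²) + 106136897/66830) = √((2 - 1*8²) + 106136897/66830) = √((2 - 1*64) + 106136897/66830) = √((2 - 64) + 106136897/66830) = √(-62 + 106136897/66830) = √(101993437/66830) = √6816221394710/66830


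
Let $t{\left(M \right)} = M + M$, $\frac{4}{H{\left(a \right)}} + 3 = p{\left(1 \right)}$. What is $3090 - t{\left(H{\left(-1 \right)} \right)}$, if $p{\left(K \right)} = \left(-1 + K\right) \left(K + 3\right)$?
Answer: $\frac{9278}{3} \approx 3092.7$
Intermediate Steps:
$p{\left(K \right)} = \left(-1 + K\right) \left(3 + K\right)$
$H{\left(a \right)} = - \frac{4}{3}$ ($H{\left(a \right)} = \frac{4}{-3 + \left(-3 + 1^{2} + 2 \cdot 1\right)} = \frac{4}{-3 + \left(-3 + 1 + 2\right)} = \frac{4}{-3 + 0} = \frac{4}{-3} = 4 \left(- \frac{1}{3}\right) = - \frac{4}{3}$)
$t{\left(M \right)} = 2 M$
$3090 - t{\left(H{\left(-1 \right)} \right)} = 3090 - 2 \left(- \frac{4}{3}\right) = 3090 - - \frac{8}{3} = 3090 + \frac{8}{3} = \frac{9278}{3}$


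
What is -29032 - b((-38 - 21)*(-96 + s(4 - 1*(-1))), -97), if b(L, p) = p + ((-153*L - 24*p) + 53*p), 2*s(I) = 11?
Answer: 1581643/2 ≈ 7.9082e+5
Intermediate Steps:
s(I) = 11/2 (s(I) = (½)*11 = 11/2)
b(L, p) = -153*L + 30*p (b(L, p) = p + (-153*L + 29*p) = -153*L + 30*p)
-29032 - b((-38 - 21)*(-96 + s(4 - 1*(-1))), -97) = -29032 - (-153*(-38 - 21)*(-96 + 11/2) + 30*(-97)) = -29032 - (-(-9027)*(-181)/2 - 2910) = -29032 - (-153*10679/2 - 2910) = -29032 - (-1633887/2 - 2910) = -29032 - 1*(-1639707/2) = -29032 + 1639707/2 = 1581643/2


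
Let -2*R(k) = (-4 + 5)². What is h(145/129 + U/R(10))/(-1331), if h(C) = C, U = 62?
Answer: 131/1419 ≈ 0.092319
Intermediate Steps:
R(k) = -½ (R(k) = -(-4 + 5)²/2 = -½*1² = -½*1 = -½)
h(145/129 + U/R(10))/(-1331) = (145/129 + 62/(-½))/(-1331) = (145*(1/129) + 62*(-2))*(-1/1331) = (145/129 - 124)*(-1/1331) = -15851/129*(-1/1331) = 131/1419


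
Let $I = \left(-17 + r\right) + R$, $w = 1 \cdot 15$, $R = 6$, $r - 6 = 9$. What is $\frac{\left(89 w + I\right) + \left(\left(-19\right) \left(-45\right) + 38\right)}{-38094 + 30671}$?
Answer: $- \frac{2232}{7423} \approx -0.30069$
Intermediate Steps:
$r = 15$ ($r = 6 + 9 = 15$)
$w = 15$
$I = 4$ ($I = \left(-17 + 15\right) + 6 = -2 + 6 = 4$)
$\frac{\left(89 w + I\right) + \left(\left(-19\right) \left(-45\right) + 38\right)}{-38094 + 30671} = \frac{\left(89 \cdot 15 + 4\right) + \left(\left(-19\right) \left(-45\right) + 38\right)}{-38094 + 30671} = \frac{\left(1335 + 4\right) + \left(855 + 38\right)}{-7423} = \left(1339 + 893\right) \left(- \frac{1}{7423}\right) = 2232 \left(- \frac{1}{7423}\right) = - \frac{2232}{7423}$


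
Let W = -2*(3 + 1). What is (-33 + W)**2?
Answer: 1681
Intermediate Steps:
W = -8 (W = -2*4 = -8)
(-33 + W)**2 = (-33 - 8)**2 = (-41)**2 = 1681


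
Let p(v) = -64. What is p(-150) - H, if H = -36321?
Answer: 36257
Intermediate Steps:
p(-150) - H = -64 - 1*(-36321) = -64 + 36321 = 36257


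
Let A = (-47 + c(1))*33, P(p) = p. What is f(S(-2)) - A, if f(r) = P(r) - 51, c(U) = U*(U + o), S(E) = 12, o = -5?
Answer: 1644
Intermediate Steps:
c(U) = U*(-5 + U) (c(U) = U*(U - 5) = U*(-5 + U))
f(r) = -51 + r (f(r) = r - 51 = -51 + r)
A = -1683 (A = (-47 + 1*(-5 + 1))*33 = (-47 + 1*(-4))*33 = (-47 - 4)*33 = -51*33 = -1683)
f(S(-2)) - A = (-51 + 12) - 1*(-1683) = -39 + 1683 = 1644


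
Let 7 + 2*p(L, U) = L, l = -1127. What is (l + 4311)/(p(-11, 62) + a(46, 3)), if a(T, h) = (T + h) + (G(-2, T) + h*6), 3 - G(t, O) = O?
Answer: 3184/15 ≈ 212.27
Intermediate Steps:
p(L, U) = -7/2 + L/2
G(t, O) = 3 - O
a(T, h) = 3 + 7*h (a(T, h) = (T + h) + ((3 - T) + h*6) = (T + h) + ((3 - T) + 6*h) = (T + h) + (3 - T + 6*h) = 3 + 7*h)
(l + 4311)/(p(-11, 62) + a(46, 3)) = (-1127 + 4311)/((-7/2 + (½)*(-11)) + (3 + 7*3)) = 3184/((-7/2 - 11/2) + (3 + 21)) = 3184/(-9 + 24) = 3184/15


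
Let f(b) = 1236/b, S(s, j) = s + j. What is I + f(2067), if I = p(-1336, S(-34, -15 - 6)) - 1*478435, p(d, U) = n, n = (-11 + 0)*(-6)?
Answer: -329595829/689 ≈ -4.7837e+5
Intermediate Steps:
S(s, j) = j + s
n = 66 (n = -11*(-6) = 66)
p(d, U) = 66
I = -478369 (I = 66 - 1*478435 = 66 - 478435 = -478369)
I + f(2067) = -478369 + 1236/2067 = -478369 + 1236*(1/2067) = -478369 + 412/689 = -329595829/689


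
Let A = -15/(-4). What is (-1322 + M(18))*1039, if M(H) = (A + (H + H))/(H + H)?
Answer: -65875717/48 ≈ -1.3724e+6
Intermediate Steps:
A = 15/4 (A = -15*(-¼) = 15/4 ≈ 3.7500)
M(H) = (15/4 + 2*H)/(2*H) (M(H) = (15/4 + (H + H))/(H + H) = (15/4 + 2*H)/((2*H)) = (15/4 + 2*H)*(1/(2*H)) = (15/4 + 2*H)/(2*H))
(-1322 + M(18))*1039 = (-1322 + (15/8 + 18)/18)*1039 = (-1322 + (1/18)*(159/8))*1039 = (-1322 + 53/48)*1039 = -63403/48*1039 = -65875717/48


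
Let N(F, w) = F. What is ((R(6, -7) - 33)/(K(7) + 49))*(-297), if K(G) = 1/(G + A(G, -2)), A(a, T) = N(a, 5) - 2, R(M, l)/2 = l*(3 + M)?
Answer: 566676/589 ≈ 962.10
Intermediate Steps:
R(M, l) = 2*l*(3 + M) (R(M, l) = 2*(l*(3 + M)) = 2*l*(3 + M))
A(a, T) = -2 + a (A(a, T) = a - 2 = -2 + a)
K(G) = 1/(-2 + 2*G) (K(G) = 1/(G + (-2 + G)) = 1/(-2 + 2*G))
((R(6, -7) - 33)/(K(7) + 49))*(-297) = ((2*(-7)*(3 + 6) - 33)/(1/(2*(-1 + 7)) + 49))*(-297) = ((2*(-7)*9 - 33)/((1/2)/6 + 49))*(-297) = ((-126 - 33)/((1/2)*(1/6) + 49))*(-297) = -159/(1/12 + 49)*(-297) = -159/589/12*(-297) = -159*12/589*(-297) = -1908/589*(-297) = 566676/589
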